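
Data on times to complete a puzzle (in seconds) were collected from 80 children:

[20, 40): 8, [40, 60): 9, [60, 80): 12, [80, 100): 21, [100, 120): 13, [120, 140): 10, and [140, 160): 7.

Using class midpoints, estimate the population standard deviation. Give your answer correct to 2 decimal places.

34.35

Midpoints: 30, 50, 70, 90, 110, 130, 150
n = 80, Σfm = 7200, mean = 90.0000
Σfm² = 742400
Σf(m − x̄)² = Σfm² − (Σfm)²/n = 742400 − 7200²/80 = 94400.0000
Population variance = 94400.0000 / 80 = 1180.0000
Standard deviation = √1180.0000 = 34.3511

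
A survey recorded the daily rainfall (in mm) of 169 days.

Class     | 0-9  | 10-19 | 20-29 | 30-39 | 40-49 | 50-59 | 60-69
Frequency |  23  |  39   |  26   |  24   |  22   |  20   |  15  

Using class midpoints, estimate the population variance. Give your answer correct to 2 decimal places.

355.16

Midpoints: 4.5, 14.5, 24.5, 34.5, 44.5, 54.5, 64.5
n = 169, Σfm = 5170.5, mean = 30.5947
Σfm² = 218212.25
Σf(m − x̄)² = Σfm² − (Σfm)²/n = 218212.25 − 5170.5²/169 = 60022.4852
Population variance = 60022.4852 / 169 = 355.1626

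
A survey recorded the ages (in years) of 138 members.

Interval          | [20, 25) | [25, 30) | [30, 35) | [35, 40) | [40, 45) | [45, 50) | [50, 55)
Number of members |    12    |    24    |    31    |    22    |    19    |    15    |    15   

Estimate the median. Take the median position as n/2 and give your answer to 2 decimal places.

35.45

Cumulative frequencies: 12, 36, 67, 89, 108, 123, 138
n = 138; position = n/2 = 69.
This falls in the class [35, 40): L = 35, F = 67, f = 22, h = 5.
Median ≈ 35 + ((69 − 67) / 22) × 5 = 35.4545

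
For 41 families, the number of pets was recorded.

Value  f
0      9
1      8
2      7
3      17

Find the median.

Cumulative frequencies: 9, 17, 24, 41
n = 41, so the median is the value in position (n+1)/2 = 21.
Position 21 falls at value 2.

2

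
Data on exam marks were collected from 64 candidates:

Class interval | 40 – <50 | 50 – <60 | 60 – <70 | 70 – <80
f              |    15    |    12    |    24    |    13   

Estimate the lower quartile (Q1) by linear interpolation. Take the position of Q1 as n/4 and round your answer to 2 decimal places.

50.83

Cumulative frequencies: 15, 27, 51, 64
n = 64; position = n/4 = 16.
This falls in the class 50 – <60: L = 50, F = 15, f = 12, h = 10.
Lower quartile ≈ 50 + ((16 − 15) / 12) × 10 = 50.8333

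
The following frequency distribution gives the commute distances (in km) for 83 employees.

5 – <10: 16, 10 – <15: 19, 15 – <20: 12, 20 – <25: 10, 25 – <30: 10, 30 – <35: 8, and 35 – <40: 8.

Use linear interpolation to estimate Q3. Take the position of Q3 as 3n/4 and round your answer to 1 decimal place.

27.6

Cumulative frequencies: 16, 35, 47, 57, 67, 75, 83
n = 83; position = 3n/4 = 62.25.
This falls in the class 25 – <30: L = 25, F = 57, f = 10, h = 5.
Upper quartile ≈ 25 + ((62.25 − 57) / 10) × 5 = 27.6250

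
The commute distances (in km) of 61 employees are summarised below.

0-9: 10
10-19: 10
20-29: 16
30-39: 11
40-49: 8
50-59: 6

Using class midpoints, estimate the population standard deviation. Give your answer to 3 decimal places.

Midpoints: 4.5, 14.5, 24.5, 34.5, 44.5, 54.5
n = 61, Σfm = 1644.5, mean = 26.9590
Σfm² = 58665.25
Σf(m − x̄)² = Σfm² − (Σfm)²/n = 58665.25 − 1644.5²/61 = 14331.1475
Population variance = 14331.1475 / 61 = 234.9368
Standard deviation = √234.9368 = 15.3276

15.328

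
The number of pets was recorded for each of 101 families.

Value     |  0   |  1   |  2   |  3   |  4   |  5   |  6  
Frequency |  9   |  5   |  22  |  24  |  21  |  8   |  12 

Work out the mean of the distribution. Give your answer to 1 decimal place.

3.1

Values: 0, 1, 2, 3, 4, 5, 6
Σfx = 9×0 + 5×1 + 22×2 + 24×3 + 21×4 + 8×5 + 12×6 = 317
n = Σf = 101
Mean = 317 / 101 = 3.1386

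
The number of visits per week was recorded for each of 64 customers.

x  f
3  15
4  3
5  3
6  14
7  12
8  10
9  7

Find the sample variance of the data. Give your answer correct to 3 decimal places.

4.206

Values: 3, 4, 5, 6, 7, 8, 9
n = 64, Σfx = 383, mean = 5.9844
Σfx² = 2557
Σf(x − x̄)² = Σfx² − (Σfx)²/n = 2557 − 383²/64 = 264.9844
Sample variance = 264.9844 / 63 = 4.2061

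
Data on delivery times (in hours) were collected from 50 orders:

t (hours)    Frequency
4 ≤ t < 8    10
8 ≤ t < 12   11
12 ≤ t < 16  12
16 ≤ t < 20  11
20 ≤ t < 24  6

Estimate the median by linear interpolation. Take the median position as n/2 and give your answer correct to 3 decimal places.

Cumulative frequencies: 10, 21, 33, 44, 50
n = 50; position = n/2 = 25.
This falls in the class 12 ≤ t < 16: L = 12, F = 21, f = 12, h = 4.
Median ≈ 12 + ((25 − 21) / 12) × 4 = 13.3333

13.333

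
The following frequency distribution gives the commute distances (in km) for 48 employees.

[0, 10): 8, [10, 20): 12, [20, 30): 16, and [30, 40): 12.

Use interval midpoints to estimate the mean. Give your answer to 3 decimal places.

21.667

Midpoints: 5, 15, 25, 35
Σfm = 8×5 + 12×15 + 16×25 + 12×35 = 1040
n = Σf = 48
Mean = 1040 / 48 = 21.6667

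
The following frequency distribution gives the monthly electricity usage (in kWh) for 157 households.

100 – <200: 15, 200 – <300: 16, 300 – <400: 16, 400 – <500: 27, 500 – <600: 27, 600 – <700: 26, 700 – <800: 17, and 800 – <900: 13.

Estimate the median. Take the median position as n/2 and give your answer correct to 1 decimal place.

Cumulative frequencies: 15, 31, 47, 74, 101, 127, 144, 157
n = 157; position = n/2 = 78.5.
This falls in the class 500 – <600: L = 500, F = 74, f = 27, h = 100.
Median ≈ 500 + ((78.5 − 74) / 27) × 100 = 516.6667

516.7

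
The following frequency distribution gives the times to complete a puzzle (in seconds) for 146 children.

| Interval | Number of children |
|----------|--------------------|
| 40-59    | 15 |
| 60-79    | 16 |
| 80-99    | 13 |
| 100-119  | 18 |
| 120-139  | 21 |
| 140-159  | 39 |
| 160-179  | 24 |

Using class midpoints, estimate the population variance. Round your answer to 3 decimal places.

1534.415

Midpoints: 49.5, 69.5, 89.5, 109.5, 129.5, 149.5, 169.5
n = 146, Σfm = 17607, mean = 120.5959
Σfm² = 2347356.5
Σf(m − x̄)² = Σfm² − (Σfm)²/n = 2347356.5 − 17607²/146 = 224024.6575
Population variance = 224024.6575 / 146 = 1534.4155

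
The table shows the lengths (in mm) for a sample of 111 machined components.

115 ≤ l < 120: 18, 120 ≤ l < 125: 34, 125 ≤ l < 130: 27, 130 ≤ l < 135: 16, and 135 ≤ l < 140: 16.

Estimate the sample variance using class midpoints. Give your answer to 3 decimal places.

41.282

Midpoints: 117.5, 122.5, 127.5, 132.5, 137.5
n = 111, Σfm = 14042.5, mean = 126.5090
Σfm² = 1781043.75
Σf(m − x̄)² = Σfm² − (Σfm)²/n = 1781043.75 − 14042.5²/111 = 4540.9910
Sample variance = 4540.9910 / 110 = 41.2817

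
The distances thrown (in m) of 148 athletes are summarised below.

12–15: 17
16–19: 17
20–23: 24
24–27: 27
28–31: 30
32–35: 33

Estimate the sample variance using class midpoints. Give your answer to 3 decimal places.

Midpoints: 13.5, 17.5, 21.5, 25.5, 29.5, 33.5
n = 148, Σfm = 3722, mean = 25.1486
Σfm² = 100097
Σf(m − x̄)² = Σfm² − (Σfm)²/n = 100097 − 3722²/148 = 6493.7297
Sample variance = 6493.7297 / 147 = 44.1750

44.175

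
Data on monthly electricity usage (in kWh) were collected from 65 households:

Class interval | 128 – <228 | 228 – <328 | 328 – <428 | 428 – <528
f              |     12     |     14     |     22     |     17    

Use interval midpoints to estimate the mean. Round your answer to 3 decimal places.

345.692

Midpoints: 178, 278, 378, 478
Σfm = 12×178 + 14×278 + 22×378 + 17×478 = 22470
n = Σf = 65
Mean = 22470 / 65 = 345.6923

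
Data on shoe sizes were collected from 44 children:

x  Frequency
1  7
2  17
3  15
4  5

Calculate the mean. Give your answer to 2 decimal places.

2.41

Values: 1, 2, 3, 4
Σfx = 7×1 + 17×2 + 15×3 + 5×4 = 106
n = Σf = 44
Mean = 106 / 44 = 2.4091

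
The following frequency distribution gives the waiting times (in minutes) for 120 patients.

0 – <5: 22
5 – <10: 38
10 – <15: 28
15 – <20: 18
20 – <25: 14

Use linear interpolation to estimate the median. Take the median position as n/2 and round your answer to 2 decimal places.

Cumulative frequencies: 22, 60, 88, 106, 120
n = 120; position = n/2 = 60.
This falls in the class 5 – <10: L = 5, F = 22, f = 38, h = 5.
Median ≈ 5 + ((60 − 22) / 38) × 5 = 10.0000

10.00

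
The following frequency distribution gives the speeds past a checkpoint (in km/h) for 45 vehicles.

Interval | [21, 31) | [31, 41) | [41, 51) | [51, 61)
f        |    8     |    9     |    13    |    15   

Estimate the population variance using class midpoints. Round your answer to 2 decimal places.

Midpoints: 26, 36, 46, 56
n = 45, Σfm = 1970, mean = 43.7778
Σfm² = 91620
Σf(m − x̄)² = Σfm² − (Σfm)²/n = 91620 − 1970²/45 = 5377.7778
Population variance = 5377.7778 / 45 = 119.5062

119.51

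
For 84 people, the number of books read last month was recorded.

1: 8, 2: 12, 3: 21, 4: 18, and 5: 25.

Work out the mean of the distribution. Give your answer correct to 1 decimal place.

Values: 1, 2, 3, 4, 5
Σfx = 8×1 + 12×2 + 21×3 + 18×4 + 25×5 = 292
n = Σf = 84
Mean = 292 / 84 = 3.4762

3.5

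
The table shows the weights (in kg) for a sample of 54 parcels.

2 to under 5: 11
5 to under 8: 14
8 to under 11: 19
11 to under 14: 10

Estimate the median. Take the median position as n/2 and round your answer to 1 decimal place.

Cumulative frequencies: 11, 25, 44, 54
n = 54; position = n/2 = 27.
This falls in the class 8 to under 11: L = 8, F = 25, f = 19, h = 3.
Median ≈ 8 + ((27 − 25) / 19) × 3 = 8.3158

8.3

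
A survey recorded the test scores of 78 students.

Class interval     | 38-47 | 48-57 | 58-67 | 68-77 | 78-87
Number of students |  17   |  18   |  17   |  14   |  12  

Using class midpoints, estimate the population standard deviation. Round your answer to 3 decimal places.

Midpoints: 42.5, 52.5, 62.5, 72.5, 82.5
n = 78, Σfm = 4735, mean = 60.7051
Σfm² = 301987.5
Σf(m − x̄)² = Σfm² − (Σfm)²/n = 301987.5 − 4735²/78 = 14548.7179
Population variance = 14548.7179 / 78 = 186.5220
Standard deviation = √186.5220 = 13.6573

13.657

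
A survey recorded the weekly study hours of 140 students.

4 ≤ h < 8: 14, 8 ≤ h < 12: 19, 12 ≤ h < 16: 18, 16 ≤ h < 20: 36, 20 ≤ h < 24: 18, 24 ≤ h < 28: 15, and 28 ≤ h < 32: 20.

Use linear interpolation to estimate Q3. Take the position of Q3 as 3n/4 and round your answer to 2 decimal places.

24.00

Cumulative frequencies: 14, 33, 51, 87, 105, 120, 140
n = 140; position = 3n/4 = 105.
This falls in the class 20 ≤ h < 24: L = 20, F = 87, f = 18, h = 4.
Upper quartile ≈ 20 + ((105 − 87) / 18) × 4 = 24.0000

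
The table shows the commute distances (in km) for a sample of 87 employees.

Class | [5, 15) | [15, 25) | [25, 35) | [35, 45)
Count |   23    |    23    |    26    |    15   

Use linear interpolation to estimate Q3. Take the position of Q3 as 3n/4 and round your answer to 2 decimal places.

Cumulative frequencies: 23, 46, 72, 87
n = 87; position = 3n/4 = 65.25.
This falls in the class [25, 35): L = 25, F = 46, f = 26, h = 10.
Upper quartile ≈ 25 + ((65.25 − 46) / 26) × 10 = 32.4038

32.40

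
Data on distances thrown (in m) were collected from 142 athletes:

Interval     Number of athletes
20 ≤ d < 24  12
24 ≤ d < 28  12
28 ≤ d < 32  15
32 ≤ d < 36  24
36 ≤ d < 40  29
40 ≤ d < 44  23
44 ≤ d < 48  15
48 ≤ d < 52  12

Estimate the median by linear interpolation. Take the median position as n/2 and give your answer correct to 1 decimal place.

Cumulative frequencies: 12, 24, 39, 63, 92, 115, 130, 142
n = 142; position = n/2 = 71.
This falls in the class 36 ≤ d < 40: L = 36, F = 63, f = 29, h = 4.
Median ≈ 36 + ((71 − 63) / 29) × 4 = 37.1034

37.1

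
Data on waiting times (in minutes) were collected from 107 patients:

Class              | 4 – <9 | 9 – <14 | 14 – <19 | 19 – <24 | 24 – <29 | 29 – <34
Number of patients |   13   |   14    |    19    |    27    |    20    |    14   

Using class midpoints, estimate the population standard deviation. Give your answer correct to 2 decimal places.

Midpoints: 6.5, 11.5, 16.5, 21.5, 26.5, 31.5
n = 107, Σfm = 2110.5, mean = 19.7243
Σfm² = 47990.75
Σf(m − x̄)² = Σfm² − (Σfm)²/n = 47990.75 − 2110.5²/107 = 6362.6168
Population variance = 6362.6168 / 107 = 59.4637
Standard deviation = √59.4637 = 7.7113

7.71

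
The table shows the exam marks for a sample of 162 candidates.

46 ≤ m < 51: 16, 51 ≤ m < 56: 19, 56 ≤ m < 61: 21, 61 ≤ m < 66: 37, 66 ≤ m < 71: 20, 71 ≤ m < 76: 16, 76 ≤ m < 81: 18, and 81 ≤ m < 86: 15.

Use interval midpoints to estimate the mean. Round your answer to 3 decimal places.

65.321

Midpoints: 48.5, 53.5, 58.5, 63.5, 68.5, 73.5, 78.5, 83.5
Σfm = 16×48.5 + 19×53.5 + 21×58.5 + 37×63.5 + 20×68.5 + 16×73.5 + 18×78.5 + 15×83.5 = 10582
n = Σf = 162
Mean = 10582 / 162 = 65.3210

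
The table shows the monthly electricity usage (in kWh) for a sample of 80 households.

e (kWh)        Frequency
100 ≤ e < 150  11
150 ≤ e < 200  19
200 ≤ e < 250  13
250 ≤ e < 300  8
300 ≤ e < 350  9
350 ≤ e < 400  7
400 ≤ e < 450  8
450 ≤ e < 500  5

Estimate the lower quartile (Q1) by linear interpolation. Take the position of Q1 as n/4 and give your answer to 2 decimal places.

173.68

Cumulative frequencies: 11, 30, 43, 51, 60, 67, 75, 80
n = 80; position = n/4 = 20.
This falls in the class 150 ≤ e < 200: L = 150, F = 11, f = 19, h = 50.
Lower quartile ≈ 150 + ((20 − 11) / 19) × 50 = 173.6842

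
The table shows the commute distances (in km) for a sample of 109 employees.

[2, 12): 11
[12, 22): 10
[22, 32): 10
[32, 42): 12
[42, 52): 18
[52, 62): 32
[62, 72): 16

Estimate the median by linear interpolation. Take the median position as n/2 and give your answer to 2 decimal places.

Cumulative frequencies: 11, 21, 31, 43, 61, 93, 109
n = 109; position = n/2 = 54.5.
This falls in the class [42, 52): L = 42, F = 43, f = 18, h = 10.
Median ≈ 42 + ((54.5 − 43) / 18) × 10 = 48.3889

48.39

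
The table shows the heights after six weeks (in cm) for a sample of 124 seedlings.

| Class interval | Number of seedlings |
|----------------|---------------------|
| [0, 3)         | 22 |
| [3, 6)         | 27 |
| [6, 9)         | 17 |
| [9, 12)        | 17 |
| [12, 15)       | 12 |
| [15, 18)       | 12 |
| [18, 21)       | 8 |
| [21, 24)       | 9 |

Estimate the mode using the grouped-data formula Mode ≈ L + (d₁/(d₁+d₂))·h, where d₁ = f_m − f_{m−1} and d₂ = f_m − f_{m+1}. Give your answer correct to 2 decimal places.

4.00

Modal class: [3, 6) (highest frequency 27).
d₁ = 27 − 22 = 5, d₂ = 27 − 17 = 10
Mode ≈ 3 + (5/(5+10)) × 3 = 3 + 1.0000 = 4.0000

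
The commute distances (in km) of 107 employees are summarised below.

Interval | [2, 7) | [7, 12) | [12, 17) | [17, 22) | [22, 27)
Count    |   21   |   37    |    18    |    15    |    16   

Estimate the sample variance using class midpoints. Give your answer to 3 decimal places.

Midpoints: 4.5, 9.5, 14.5, 19.5, 24.5
n = 107, Σfm = 1391.5, mean = 13.0047
Σfm² = 22856.75
Σf(m − x̄)² = Σfm² − (Σfm)²/n = 22856.75 − 1391.5²/107 = 4760.7477
Sample variance = 4760.7477 / 106 = 44.9127

44.913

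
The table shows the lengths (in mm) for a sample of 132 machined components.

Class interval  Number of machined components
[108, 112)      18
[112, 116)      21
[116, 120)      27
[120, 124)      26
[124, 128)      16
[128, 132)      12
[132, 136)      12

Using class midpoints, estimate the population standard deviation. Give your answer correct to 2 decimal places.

7.20

Midpoints: 110, 114, 118, 122, 126, 130, 134
n = 132, Σfm = 15916, mean = 120.5758
Σfm² = 1925936
Σf(m − x̄)² = Σfm² − (Σfm)²/n = 1925936 − 15916²/132 = 6852.2424
Population variance = 6852.2424 / 132 = 51.9109
Standard deviation = √51.9109 = 7.2049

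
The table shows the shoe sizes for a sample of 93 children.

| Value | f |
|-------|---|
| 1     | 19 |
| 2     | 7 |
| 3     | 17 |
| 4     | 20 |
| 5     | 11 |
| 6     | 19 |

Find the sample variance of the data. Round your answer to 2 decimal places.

Values: 1, 2, 3, 4, 5, 6
n = 93, Σfx = 333, mean = 3.5806
Σfx² = 1479
Σf(x − x̄)² = Σfx² − (Σfx)²/n = 1479 − 333²/93 = 286.6452
Sample variance = 286.6452 / 92 = 3.1157

3.12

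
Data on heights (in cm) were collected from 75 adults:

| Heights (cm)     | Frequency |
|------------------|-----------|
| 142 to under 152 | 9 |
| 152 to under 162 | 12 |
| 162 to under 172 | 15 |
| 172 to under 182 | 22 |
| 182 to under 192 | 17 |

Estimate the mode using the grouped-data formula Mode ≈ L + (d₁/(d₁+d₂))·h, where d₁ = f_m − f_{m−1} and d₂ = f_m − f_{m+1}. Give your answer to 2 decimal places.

177.83

Modal class: 172 to under 182 (highest frequency 22).
d₁ = 22 − 15 = 7, d₂ = 22 − 17 = 5
Mode ≈ 172 + (7/(7+5)) × 10 = 172 + 5.8333 = 177.8333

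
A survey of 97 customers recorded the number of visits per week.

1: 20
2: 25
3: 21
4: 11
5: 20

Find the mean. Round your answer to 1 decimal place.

2.9

Values: 1, 2, 3, 4, 5
Σfx = 20×1 + 25×2 + 21×3 + 11×4 + 20×5 = 277
n = Σf = 97
Mean = 277 / 97 = 2.8557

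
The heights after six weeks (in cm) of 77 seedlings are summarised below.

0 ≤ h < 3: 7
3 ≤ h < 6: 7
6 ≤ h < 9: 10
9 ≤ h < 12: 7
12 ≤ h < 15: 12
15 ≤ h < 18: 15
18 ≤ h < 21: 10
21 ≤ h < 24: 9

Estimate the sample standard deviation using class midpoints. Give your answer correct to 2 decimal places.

Midpoints: 1.5, 4.5, 7.5, 10.5, 13.5, 16.5, 19.5, 22.5
n = 77, Σfm = 997.5, mean = 12.9545
Σfm² = 16121.25
Σf(m − x̄)² = Σfm² − (Σfm)²/n = 16121.25 − 997.5²/77 = 3199.0909
Sample variance = 3199.0909 / 76 = 42.0933
Standard deviation = √42.0933 = 6.4879

6.49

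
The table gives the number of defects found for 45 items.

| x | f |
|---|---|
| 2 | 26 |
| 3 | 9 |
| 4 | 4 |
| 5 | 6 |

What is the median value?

2

Cumulative frequencies: 26, 35, 39, 45
n = 45, so the median is the value in position (n+1)/2 = 23.
Position 23 falls at value 2.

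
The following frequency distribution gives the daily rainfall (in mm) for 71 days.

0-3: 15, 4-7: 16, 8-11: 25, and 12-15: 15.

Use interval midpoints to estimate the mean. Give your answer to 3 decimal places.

7.754

Midpoints: 1.5, 5.5, 9.5, 13.5
Σfm = 15×1.5 + 16×5.5 + 25×9.5 + 15×13.5 = 550.5
n = Σf = 71
Mean = 550.5 / 71 = 7.7535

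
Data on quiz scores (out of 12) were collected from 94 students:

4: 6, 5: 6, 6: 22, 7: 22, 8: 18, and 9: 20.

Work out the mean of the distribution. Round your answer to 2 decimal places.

7.06

Values: 4, 5, 6, 7, 8, 9
Σfx = 6×4 + 6×5 + 22×6 + 22×7 + 18×8 + 20×9 = 664
n = Σf = 94
Mean = 664 / 94 = 7.0638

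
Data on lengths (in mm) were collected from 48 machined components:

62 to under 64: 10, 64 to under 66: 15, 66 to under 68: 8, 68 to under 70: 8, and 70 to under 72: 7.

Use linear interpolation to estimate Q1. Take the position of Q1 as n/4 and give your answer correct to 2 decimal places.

64.27

Cumulative frequencies: 10, 25, 33, 41, 48
n = 48; position = n/4 = 12.
This falls in the class 64 to under 66: L = 64, F = 10, f = 15, h = 2.
Lower quartile ≈ 64 + ((12 − 10) / 15) × 2 = 64.2667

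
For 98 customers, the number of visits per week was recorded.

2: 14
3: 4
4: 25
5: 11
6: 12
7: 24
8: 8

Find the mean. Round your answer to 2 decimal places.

5.09

Values: 2, 3, 4, 5, 6, 7, 8
Σfx = 14×2 + 4×3 + 25×4 + 11×5 + 12×6 + 24×7 + 8×8 = 499
n = Σf = 98
Mean = 499 / 98 = 5.0918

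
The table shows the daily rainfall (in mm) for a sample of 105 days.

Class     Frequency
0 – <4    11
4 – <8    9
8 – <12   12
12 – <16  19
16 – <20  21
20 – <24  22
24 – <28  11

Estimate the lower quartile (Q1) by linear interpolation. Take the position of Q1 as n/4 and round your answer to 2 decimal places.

10.08

Cumulative frequencies: 11, 20, 32, 51, 72, 94, 105
n = 105; position = n/4 = 26.25.
This falls in the class 8 – <12: L = 8, F = 20, f = 12, h = 4.
Lower quartile ≈ 8 + ((26.25 − 20) / 12) × 4 = 10.0833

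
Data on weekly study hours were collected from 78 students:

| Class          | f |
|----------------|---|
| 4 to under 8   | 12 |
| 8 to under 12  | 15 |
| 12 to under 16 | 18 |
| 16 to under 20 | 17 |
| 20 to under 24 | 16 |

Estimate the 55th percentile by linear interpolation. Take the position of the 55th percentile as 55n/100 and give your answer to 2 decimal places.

Cumulative frequencies: 12, 27, 45, 62, 78
n = 78; position = 55n/100 = 42.9.
This falls in the class 12 to under 16: L = 12, F = 27, f = 18, h = 4.
55th percentile ≈ 12 + ((42.9 − 27) / 18) × 4 = 15.5333

15.53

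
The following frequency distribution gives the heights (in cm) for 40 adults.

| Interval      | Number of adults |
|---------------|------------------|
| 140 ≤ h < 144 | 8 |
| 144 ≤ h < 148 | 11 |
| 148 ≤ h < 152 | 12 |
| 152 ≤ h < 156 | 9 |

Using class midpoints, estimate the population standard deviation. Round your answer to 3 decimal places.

4.190

Midpoints: 142, 146, 150, 154
n = 40, Σfm = 5928, mean = 148.2000
Σfm² = 879232
Σf(m − x̄)² = Σfm² − (Σfm)²/n = 879232 − 5928²/40 = 702.4000
Population variance = 702.4000 / 40 = 17.5600
Standard deviation = √17.5600 = 4.1905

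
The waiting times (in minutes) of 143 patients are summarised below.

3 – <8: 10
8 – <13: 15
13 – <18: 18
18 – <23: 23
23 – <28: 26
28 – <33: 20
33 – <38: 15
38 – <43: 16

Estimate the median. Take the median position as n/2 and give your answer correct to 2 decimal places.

Cumulative frequencies: 10, 25, 43, 66, 92, 112, 127, 143
n = 143; position = n/2 = 71.5.
This falls in the class 23 – <28: L = 23, F = 66, f = 26, h = 5.
Median ≈ 23 + ((71.5 − 66) / 26) × 5 = 24.0577

24.06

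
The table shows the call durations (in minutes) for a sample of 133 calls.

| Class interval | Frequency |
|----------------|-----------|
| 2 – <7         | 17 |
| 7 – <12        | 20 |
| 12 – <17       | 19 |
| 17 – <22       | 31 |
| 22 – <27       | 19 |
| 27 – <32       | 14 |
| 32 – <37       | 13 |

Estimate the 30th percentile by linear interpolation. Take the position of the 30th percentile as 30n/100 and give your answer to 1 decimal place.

12.8

Cumulative frequencies: 17, 37, 56, 87, 106, 120, 133
n = 133; position = 30n/100 = 39.9.
This falls in the class 12 – <17: L = 12, F = 37, f = 19, h = 5.
30th percentile ≈ 12 + ((39.9 − 37) / 19) × 5 = 12.7632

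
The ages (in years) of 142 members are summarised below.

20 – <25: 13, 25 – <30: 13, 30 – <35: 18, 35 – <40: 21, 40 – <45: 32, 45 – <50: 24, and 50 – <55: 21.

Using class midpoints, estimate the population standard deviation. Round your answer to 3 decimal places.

Midpoints: 22.5, 27.5, 32.5, 37.5, 42.5, 47.5, 52.5
n = 142, Σfm = 5625, mean = 39.6127
Σfm² = 234787.5
Σf(m − x̄)² = Σfm² − (Σfm)²/n = 234787.5 − 5625²/142 = 11966.1972
Population variance = 11966.1972 / 142 = 84.2690
Standard deviation = √84.2690 = 9.1798

9.180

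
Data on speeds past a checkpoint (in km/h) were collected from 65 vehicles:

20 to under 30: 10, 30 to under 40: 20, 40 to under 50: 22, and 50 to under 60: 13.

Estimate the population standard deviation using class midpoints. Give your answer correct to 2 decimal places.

9.75

Midpoints: 25, 35, 45, 55
n = 65, Σfm = 2655, mean = 40.8462
Σfm² = 114625
Σf(m − x̄)² = Σfm² − (Σfm)²/n = 114625 − 2655²/65 = 6178.4615
Population variance = 6178.4615 / 65 = 95.0533
Standard deviation = √95.0533 = 9.7495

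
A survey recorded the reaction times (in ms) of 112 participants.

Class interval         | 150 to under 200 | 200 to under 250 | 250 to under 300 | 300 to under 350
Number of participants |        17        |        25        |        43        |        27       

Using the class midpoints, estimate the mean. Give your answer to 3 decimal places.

260.714

Midpoints: 175, 225, 275, 325
Σfm = 17×175 + 25×225 + 43×275 + 27×325 = 29200
n = Σf = 112
Mean = 29200 / 112 = 260.7143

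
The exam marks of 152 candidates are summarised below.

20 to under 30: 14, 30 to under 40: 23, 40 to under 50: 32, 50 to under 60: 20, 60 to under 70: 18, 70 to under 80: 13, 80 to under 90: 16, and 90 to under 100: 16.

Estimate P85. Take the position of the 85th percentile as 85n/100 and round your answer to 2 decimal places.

85.75

Cumulative frequencies: 14, 37, 69, 89, 107, 120, 136, 152
n = 152; position = 85n/100 = 129.2.
This falls in the class 80 to under 90: L = 80, F = 120, f = 16, h = 10.
85th percentile ≈ 80 + ((129.2 − 120) / 16) × 10 = 85.7500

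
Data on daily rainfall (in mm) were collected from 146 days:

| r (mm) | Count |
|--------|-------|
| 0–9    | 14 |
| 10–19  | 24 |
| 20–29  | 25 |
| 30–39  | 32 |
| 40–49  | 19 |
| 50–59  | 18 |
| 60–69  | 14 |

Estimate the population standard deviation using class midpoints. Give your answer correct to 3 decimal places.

17.784

Midpoints: 4.5, 14.5, 24.5, 34.5, 44.5, 54.5, 64.5
n = 146, Σfm = 4857, mean = 33.2671
Σfm² = 207756.5
Σf(m − x̄)² = Σfm² − (Σfm)²/n = 207756.5 − 4857²/146 = 46178.0822
Population variance = 46178.0822 / 146 = 316.2882
Standard deviation = √316.2882 = 17.7845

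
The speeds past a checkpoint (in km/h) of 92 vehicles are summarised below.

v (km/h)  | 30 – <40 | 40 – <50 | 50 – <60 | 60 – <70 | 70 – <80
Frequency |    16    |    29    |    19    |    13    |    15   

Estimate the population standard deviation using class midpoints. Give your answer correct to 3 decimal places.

Midpoints: 35, 45, 55, 65, 75
n = 92, Σfm = 4880, mean = 53.0435
Σfm² = 275100
Σf(m − x̄)² = Σfm² − (Σfm)²/n = 275100 − 4880²/92 = 16247.8261
Population variance = 16247.8261 / 92 = 176.6068
Standard deviation = √176.6068 = 13.2893

13.289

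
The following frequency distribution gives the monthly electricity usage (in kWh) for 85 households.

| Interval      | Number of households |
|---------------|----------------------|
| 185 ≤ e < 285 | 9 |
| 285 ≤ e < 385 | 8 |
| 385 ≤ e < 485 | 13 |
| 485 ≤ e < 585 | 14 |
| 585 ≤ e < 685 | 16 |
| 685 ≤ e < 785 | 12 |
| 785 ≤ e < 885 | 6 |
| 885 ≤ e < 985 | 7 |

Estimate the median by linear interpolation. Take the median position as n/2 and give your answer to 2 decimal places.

574.29

Cumulative frequencies: 9, 17, 30, 44, 60, 72, 78, 85
n = 85; position = n/2 = 42.5.
This falls in the class 485 ≤ e < 585: L = 485, F = 30, f = 14, h = 100.
Median ≈ 485 + ((42.5 − 30) / 14) × 100 = 574.2857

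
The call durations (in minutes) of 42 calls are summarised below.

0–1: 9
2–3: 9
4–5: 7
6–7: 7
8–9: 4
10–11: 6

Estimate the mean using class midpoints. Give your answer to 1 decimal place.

4.8

Midpoints: 0.5, 2.5, 4.5, 6.5, 8.5, 10.5
Σfm = 9×0.5 + 9×2.5 + 7×4.5 + 7×6.5 + 4×8.5 + 6×10.5 = 201
n = Σf = 42
Mean = 201 / 42 = 4.7857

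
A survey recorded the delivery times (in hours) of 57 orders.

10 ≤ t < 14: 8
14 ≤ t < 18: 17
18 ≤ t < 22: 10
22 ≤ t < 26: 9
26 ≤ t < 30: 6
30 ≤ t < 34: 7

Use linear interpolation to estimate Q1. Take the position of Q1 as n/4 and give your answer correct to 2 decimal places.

Cumulative frequencies: 8, 25, 35, 44, 50, 57
n = 57; position = n/4 = 14.25.
This falls in the class 14 ≤ t < 18: L = 14, F = 8, f = 17, h = 4.
Lower quartile ≈ 14 + ((14.25 − 8) / 17) × 4 = 15.4706

15.47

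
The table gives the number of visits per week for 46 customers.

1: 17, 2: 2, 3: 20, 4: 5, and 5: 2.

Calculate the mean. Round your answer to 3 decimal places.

Values: 1, 2, 3, 4, 5
Σfx = 17×1 + 2×2 + 20×3 + 5×4 + 2×5 = 111
n = Σf = 46
Mean = 111 / 46 = 2.4130

2.413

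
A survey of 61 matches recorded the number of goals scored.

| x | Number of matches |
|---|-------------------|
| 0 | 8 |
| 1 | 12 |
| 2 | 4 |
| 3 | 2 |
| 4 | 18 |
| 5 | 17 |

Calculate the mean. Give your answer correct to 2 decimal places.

3.00

Values: 0, 1, 2, 3, 4, 5
Σfx = 8×0 + 12×1 + 4×2 + 2×3 + 18×4 + 17×5 = 183
n = Σf = 61
Mean = 183 / 61 = 3.0000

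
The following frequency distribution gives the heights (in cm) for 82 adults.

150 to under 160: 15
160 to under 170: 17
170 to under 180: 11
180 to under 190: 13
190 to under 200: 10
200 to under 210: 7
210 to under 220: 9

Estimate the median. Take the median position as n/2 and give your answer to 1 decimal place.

178.2

Cumulative frequencies: 15, 32, 43, 56, 66, 73, 82
n = 82; position = n/2 = 41.
This falls in the class 170 to under 180: L = 170, F = 32, f = 11, h = 10.
Median ≈ 170 + ((41 − 32) / 11) × 10 = 178.1818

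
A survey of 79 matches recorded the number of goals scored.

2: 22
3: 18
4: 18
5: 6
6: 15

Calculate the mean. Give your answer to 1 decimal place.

3.7

Values: 2, 3, 4, 5, 6
Σfx = 22×2 + 18×3 + 18×4 + 6×5 + 15×6 = 290
n = Σf = 79
Mean = 290 / 79 = 3.6709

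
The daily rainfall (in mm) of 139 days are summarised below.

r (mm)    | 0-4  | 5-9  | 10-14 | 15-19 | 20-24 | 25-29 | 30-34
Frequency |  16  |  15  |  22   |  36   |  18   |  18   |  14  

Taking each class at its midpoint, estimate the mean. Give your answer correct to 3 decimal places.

Midpoints: 2, 7, 12, 17, 22, 27, 32
Σfm = 16×2 + 15×7 + 22×12 + 36×17 + 18×22 + 18×27 + 14×32 = 2343
n = Σf = 139
Mean = 2343 / 139 = 16.8561

16.856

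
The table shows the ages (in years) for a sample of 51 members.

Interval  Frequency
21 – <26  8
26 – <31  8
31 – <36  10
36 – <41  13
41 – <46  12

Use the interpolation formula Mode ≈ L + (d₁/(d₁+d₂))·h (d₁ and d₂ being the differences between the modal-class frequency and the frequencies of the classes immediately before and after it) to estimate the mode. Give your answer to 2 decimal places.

Modal class: 36 – <41 (highest frequency 13).
d₁ = 13 − 10 = 3, d₂ = 13 − 12 = 1
Mode ≈ 36 + (3/(3+1)) × 5 = 36 + 3.7500 = 39.7500

39.75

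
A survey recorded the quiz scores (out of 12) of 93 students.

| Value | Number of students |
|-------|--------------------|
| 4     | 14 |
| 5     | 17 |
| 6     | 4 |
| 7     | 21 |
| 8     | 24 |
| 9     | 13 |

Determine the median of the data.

Cumulative frequencies: 14, 31, 35, 56, 80, 93
n = 93, so the median is the value in position (n+1)/2 = 47.
Position 47 falls at value 7.

7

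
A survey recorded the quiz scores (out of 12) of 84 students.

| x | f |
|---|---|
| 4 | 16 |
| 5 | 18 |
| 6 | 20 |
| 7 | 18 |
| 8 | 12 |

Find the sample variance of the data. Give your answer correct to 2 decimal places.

1.77

Values: 4, 5, 6, 7, 8
n = 84, Σfx = 496, mean = 5.9048
Σfx² = 3076
Σf(x − x̄)² = Σfx² − (Σfx)²/n = 3076 − 496²/84 = 147.2381
Sample variance = 147.2381 / 83 = 1.7740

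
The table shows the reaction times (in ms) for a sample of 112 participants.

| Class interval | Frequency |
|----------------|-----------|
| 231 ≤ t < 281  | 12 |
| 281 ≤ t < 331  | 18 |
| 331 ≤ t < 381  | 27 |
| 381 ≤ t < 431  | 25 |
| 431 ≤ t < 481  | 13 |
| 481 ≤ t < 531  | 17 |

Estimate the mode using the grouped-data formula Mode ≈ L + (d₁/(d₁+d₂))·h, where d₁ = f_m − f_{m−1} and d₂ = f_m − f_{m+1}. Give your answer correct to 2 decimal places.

371.91

Modal class: 331 ≤ t < 381 (highest frequency 27).
d₁ = 27 − 18 = 9, d₂ = 27 − 25 = 2
Mode ≈ 331 + (9/(9+2)) × 50 = 331 + 40.9091 = 371.9091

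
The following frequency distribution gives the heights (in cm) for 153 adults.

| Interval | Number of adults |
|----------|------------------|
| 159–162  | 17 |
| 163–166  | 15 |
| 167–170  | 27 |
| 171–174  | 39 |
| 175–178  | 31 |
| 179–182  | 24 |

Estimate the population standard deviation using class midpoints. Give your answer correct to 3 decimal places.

6.149

Midpoints: 160.5, 164.5, 168.5, 172.5, 176.5, 180.5
n = 153, Σfm = 26276.5, mean = 171.7418
Σfm² = 4518558.25
Σf(m − x̄)² = Σfm² − (Σfm)²/n = 4518558.25 − 26276.5²/153 = 5784.0523
Population variance = 5784.0523 / 153 = 37.8043
Standard deviation = √37.8043 = 6.1485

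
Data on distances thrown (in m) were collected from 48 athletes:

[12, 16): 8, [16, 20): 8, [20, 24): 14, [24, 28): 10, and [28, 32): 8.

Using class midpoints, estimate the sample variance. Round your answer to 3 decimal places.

27.887

Midpoints: 14, 18, 22, 26, 30
n = 48, Σfm = 1064, mean = 22.1667
Σfm² = 24896
Σf(m − x̄)² = Σfm² − (Σfm)²/n = 24896 − 1064²/48 = 1310.6667
Sample variance = 1310.6667 / 47 = 27.8865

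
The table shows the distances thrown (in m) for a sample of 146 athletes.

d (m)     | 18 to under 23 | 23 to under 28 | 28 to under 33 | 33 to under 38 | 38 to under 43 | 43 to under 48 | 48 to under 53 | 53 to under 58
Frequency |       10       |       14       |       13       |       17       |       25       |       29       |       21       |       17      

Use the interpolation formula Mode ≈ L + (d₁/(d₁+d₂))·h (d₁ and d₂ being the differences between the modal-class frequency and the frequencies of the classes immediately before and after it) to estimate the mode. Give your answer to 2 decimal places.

Modal class: 43 to under 48 (highest frequency 29).
d₁ = 29 − 25 = 4, d₂ = 29 − 21 = 8
Mode ≈ 43 + (4/(4+8)) × 5 = 43 + 1.6667 = 44.6667

44.67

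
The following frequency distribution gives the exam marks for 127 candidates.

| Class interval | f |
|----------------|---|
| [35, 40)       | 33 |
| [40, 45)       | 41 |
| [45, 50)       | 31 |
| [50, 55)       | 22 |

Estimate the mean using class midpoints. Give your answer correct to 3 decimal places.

44.154

Midpoints: 37.5, 42.5, 47.5, 52.5
Σfm = 33×37.5 + 41×42.5 + 31×47.5 + 22×52.5 = 5607.5
n = Σf = 127
Mean = 5607.5 / 127 = 44.1535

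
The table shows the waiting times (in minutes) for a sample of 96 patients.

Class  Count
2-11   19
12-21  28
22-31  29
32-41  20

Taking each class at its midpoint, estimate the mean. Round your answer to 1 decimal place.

21.7

Midpoints: 6.5, 16.5, 26.5, 36.5
Σfm = 19×6.5 + 28×16.5 + 29×26.5 + 20×36.5 = 2084
n = Σf = 96
Mean = 2084 / 96 = 21.7083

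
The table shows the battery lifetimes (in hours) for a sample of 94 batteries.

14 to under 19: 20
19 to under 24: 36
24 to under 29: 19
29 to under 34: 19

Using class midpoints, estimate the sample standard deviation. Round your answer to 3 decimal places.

5.196

Midpoints: 16.5, 21.5, 26.5, 31.5
n = 94, Σfm = 2206, mean = 23.4681
Σfm² = 54281.5
Σf(m − x̄)² = Σfm² − (Σfm)²/n = 54281.5 − 2206²/94 = 2510.9043
Sample variance = 2510.9043 / 93 = 26.9990
Standard deviation = √26.9990 = 5.1961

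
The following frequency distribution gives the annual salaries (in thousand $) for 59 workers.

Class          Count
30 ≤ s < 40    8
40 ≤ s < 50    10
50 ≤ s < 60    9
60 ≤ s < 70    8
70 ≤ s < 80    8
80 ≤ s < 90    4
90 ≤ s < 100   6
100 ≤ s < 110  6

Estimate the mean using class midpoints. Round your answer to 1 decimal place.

65.8

Midpoints: 35, 45, 55, 65, 75, 85, 95, 105
Σfm = 8×35 + 10×45 + 9×55 + 8×65 + 8×75 + 4×85 + 6×95 + 6×105 = 3885
n = Σf = 59
Mean = 3885 / 59 = 65.8475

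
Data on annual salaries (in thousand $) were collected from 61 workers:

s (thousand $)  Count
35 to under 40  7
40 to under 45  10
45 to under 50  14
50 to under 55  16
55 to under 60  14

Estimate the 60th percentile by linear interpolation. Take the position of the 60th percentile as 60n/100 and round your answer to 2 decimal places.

Cumulative frequencies: 7, 17, 31, 47, 61
n = 61; position = 60n/100 = 36.6.
This falls in the class 50 to under 55: L = 50, F = 31, f = 16, h = 5.
60th percentile ≈ 50 + ((36.6 − 31) / 16) × 5 = 51.7500

51.75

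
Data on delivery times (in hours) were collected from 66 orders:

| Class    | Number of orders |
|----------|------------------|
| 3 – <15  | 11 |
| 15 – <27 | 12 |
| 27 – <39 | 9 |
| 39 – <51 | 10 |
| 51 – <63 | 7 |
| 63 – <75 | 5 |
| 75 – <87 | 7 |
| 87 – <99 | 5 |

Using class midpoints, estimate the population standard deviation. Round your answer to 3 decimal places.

26.630

Midpoints: 9, 21, 33, 45, 57, 69, 81, 93
n = 66, Σfm = 2874, mean = 43.5455
Σfm² = 171954
Σf(m − x̄)² = Σfm² − (Σfm)²/n = 171954 − 2874²/66 = 46804.3636
Population variance = 46804.3636 / 66 = 709.1570
Standard deviation = √709.1570 = 26.6300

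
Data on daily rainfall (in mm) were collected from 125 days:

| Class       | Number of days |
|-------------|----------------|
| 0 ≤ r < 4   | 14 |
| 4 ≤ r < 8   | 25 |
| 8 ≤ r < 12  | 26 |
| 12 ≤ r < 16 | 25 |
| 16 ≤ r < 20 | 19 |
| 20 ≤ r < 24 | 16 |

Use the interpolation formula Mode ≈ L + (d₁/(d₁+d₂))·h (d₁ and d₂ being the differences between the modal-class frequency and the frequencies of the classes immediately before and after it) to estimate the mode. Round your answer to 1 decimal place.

Modal class: 8 ≤ r < 12 (highest frequency 26).
d₁ = 26 − 25 = 1, d₂ = 26 − 25 = 1
Mode ≈ 8 + (1/(1+1)) × 4 = 8 + 2.0000 = 10.0000

10.0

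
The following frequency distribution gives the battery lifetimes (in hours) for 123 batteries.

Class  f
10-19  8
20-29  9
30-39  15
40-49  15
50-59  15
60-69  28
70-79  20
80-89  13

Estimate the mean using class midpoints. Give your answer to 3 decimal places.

Midpoints: 14.5, 24.5, 34.5, 44.5, 54.5, 64.5, 74.5, 84.5
Σfm = 8×14.5 + 9×24.5 + 15×34.5 + 15×44.5 + 15×54.5 + 28×64.5 + 20×74.5 + 13×84.5 = 6733.5
n = Σf = 123
Mean = 6733.5 / 123 = 54.7439

54.744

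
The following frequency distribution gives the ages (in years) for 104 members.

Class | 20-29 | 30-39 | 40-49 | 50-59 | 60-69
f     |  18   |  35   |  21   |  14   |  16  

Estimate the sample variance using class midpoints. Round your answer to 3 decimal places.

Midpoints: 24.5, 34.5, 44.5, 54.5, 64.5
n = 104, Σfm = 4378, mean = 42.0962
Σfm² = 202196
Σf(m − x̄)² = Σfm² − (Σfm)²/n = 202196 − 4378²/104 = 17899.0385
Sample variance = 17899.0385 / 103 = 173.7771

173.777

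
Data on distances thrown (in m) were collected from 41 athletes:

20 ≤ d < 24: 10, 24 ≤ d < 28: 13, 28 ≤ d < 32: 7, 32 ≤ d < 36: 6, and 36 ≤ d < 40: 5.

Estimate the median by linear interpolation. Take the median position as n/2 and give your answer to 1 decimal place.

Cumulative frequencies: 10, 23, 30, 36, 41
n = 41; position = n/2 = 20.5.
This falls in the class 24 ≤ d < 28: L = 24, F = 10, f = 13, h = 4.
Median ≈ 24 + ((20.5 − 10) / 13) × 4 = 27.2308

27.2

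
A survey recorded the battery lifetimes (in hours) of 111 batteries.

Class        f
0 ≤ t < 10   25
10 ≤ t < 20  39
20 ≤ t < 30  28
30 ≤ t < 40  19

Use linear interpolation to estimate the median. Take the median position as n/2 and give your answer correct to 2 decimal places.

17.82

Cumulative frequencies: 25, 64, 92, 111
n = 111; position = n/2 = 55.5.
This falls in the class 10 ≤ t < 20: L = 10, F = 25, f = 39, h = 10.
Median ≈ 10 + ((55.5 − 25) / 39) × 10 = 17.8205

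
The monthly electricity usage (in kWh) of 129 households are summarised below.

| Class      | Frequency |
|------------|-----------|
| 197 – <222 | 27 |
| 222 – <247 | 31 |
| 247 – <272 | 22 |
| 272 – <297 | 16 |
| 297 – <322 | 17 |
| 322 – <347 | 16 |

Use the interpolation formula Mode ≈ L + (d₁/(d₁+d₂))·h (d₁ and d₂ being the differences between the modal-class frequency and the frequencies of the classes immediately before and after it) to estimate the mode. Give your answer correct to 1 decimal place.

229.7

Modal class: 222 – <247 (highest frequency 31).
d₁ = 31 − 27 = 4, d₂ = 31 − 22 = 9
Mode ≈ 222 + (4/(4+9)) × 25 = 222 + 7.6923 = 229.6923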